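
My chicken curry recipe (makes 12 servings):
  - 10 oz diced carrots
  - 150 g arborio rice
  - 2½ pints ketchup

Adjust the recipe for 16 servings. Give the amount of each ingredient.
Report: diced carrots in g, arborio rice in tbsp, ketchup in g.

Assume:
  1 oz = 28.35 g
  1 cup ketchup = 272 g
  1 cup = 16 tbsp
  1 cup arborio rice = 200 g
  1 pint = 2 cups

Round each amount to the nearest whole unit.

diced carrots: 378 g; arborio rice: 16 tbsp; ketchup: 1813 g

Scaling factor: 16/12 = 4/3.
diced carrots: 10 oz × 4/3 × 28.35 g/oz = 378 g
arborio rice: 150 g × 4/3 ÷ 200 g/cup × 16 tbsp/cup = 16 tbsp
ketchup: 2.5 pint × 4/3 × 2 cup/pint × 272 g/cup ≈ 1813 g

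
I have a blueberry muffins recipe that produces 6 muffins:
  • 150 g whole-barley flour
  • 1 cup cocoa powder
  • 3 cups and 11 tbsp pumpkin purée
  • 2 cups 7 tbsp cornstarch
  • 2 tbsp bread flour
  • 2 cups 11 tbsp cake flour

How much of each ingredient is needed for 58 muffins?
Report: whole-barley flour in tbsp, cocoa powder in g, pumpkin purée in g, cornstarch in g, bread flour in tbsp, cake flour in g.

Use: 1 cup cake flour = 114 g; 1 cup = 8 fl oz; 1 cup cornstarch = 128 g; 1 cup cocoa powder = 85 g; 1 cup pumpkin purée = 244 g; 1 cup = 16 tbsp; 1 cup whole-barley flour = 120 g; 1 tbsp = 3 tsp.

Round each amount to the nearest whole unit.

whole-barley flour: 193 tbsp; cocoa powder: 822 g; pumpkin purée: 8698 g; cornstarch: 3016 g; bread flour: 19 tbsp; cake flour: 2962 g

Scaling factor: 58/6 = 29/3.
whole-barley flour: 150 g × 29/3 ÷ 120 g/cup × 16 tbsp/cup ≈ 193 tbsp
cocoa powder: 1 cup × 29/3 × 85 g/cup ≈ 822 g
pumpkin purée: (3 cup + 11 tbsp = 3.6875 cup) × 29/3 × 244 g/cup ≈ 8698 g
cornstarch: (2 cup + 7 tbsp = 2.4375 cup) × 29/3 × 128 g/cup = 3016 g
bread flour: 2 tbsp × 29/3 ≈ 19 tbsp
cake flour: (2 cup + 11 tbsp = 2.6875 cup) × 29/3 × 114 g/cup ≈ 2962 g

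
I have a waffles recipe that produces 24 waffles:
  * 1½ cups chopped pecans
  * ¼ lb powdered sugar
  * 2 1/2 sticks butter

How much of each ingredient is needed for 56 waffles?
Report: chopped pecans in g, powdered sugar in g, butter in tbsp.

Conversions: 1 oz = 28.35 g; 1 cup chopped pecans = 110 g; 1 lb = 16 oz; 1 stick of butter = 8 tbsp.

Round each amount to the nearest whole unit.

Scaling factor: 56/24 = 7/3.
chopped pecans: 1.5 cup × 7/3 × 110 g/cup = 385 g
powdered sugar: 0.25 lb × 7/3 × 16 oz/lb × 28.35 g/oz ≈ 265 g
butter: 2.5 stick × 7/3 × 8 tbsp/stick ≈ 47 tbsp

chopped pecans: 385 g; powdered sugar: 265 g; butter: 47 tbsp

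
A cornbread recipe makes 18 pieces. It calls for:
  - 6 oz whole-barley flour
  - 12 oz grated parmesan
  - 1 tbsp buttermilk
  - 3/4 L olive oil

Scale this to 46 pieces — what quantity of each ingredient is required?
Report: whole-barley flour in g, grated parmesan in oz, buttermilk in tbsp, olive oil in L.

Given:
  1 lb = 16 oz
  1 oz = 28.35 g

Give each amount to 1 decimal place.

whole-barley flour: 434.7 g; grated parmesan: 30.7 oz; buttermilk: 2.6 tbsp; olive oil: 1.9 L

Scaling factor: 46/18 = 23/9.
whole-barley flour: 6 oz × 23/9 × 28.35 g/oz = 434.7 g
grated parmesan: 12 oz × 23/9 ≈ 30.7 oz
buttermilk: 1 tbsp × 23/9 ≈ 2.6 tbsp
olive oil: 0.75 L × 23/9 ≈ 1.9 L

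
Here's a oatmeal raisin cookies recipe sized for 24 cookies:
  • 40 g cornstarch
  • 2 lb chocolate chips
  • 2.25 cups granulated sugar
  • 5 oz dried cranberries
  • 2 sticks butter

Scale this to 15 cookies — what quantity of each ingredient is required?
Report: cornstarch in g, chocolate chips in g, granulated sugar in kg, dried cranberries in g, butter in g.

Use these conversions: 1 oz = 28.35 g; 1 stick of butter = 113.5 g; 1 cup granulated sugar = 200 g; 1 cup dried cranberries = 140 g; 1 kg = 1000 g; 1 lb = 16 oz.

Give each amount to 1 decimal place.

Scaling factor: 15/24 = 5/8 = 0.625.
cornstarch: 40 g × 5/8 = 25.0 g
chocolate chips: 2 lb × 5/8 × 16 oz/lb × 28.35 g/oz = 567.0 g
granulated sugar: 2.25 cup × 5/8 × 200 g/cup ÷ 1000 g/kg ≈ 0.3 kg
dried cranberries: 5 oz × 5/8 × 28.35 g/oz ≈ 88.6 g
butter: 2 stick × 5/8 × 113.5 g/stick ≈ 141.9 g

cornstarch: 25.0 g; chocolate chips: 567.0 g; granulated sugar: 0.3 kg; dried cranberries: 88.6 g; butter: 141.9 g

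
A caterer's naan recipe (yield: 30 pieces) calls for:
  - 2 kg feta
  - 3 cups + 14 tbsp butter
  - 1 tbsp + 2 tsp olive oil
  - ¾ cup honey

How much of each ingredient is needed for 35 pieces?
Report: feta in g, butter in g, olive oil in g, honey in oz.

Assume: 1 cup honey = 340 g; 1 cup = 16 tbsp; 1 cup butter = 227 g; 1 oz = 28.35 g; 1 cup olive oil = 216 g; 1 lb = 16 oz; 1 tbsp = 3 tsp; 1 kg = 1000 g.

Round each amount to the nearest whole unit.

feta: 2333 g; butter: 1026 g; olive oil: 26 g; honey: 10 oz

Scaling factor: 35/30 = 7/6.
feta: 2 kg × 7/6 × 1000 g/kg ≈ 2333 g
butter: (3 cup + 14 tbsp = 3.875 cup) × 7/6 × 227 g/cup ≈ 1026 g
olive oil: (1 tbsp + 2 tsp = 5/3 tbsp) × 7/6 ÷ 16 tbsp/cup × 216 g/cup ≈ 26 g
honey: 0.75 cup × 7/6 × 340 g/cup ÷ 28.35 g/oz ≈ 10 oz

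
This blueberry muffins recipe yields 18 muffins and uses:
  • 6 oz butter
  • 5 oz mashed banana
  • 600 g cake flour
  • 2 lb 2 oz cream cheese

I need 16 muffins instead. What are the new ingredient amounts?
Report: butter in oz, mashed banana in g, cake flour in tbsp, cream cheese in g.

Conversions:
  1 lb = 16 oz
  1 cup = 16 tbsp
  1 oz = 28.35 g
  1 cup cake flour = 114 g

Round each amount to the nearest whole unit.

Scaling factor: 16/18 = 8/9.
butter: 6 oz × 8/9 ≈ 5 oz
mashed banana: 5 oz × 8/9 × 28.35 g/oz = 126 g
cake flour: 600 g × 8/9 ÷ 114 g/cup × 16 tbsp/cup ≈ 75 tbsp
cream cheese: (2 lb + 2 oz = 2.125 lb) × 8/9 × 16 oz/lb × 28.35 g/oz ≈ 857 g

butter: 5 oz; mashed banana: 126 g; cake flour: 75 tbsp; cream cheese: 857 g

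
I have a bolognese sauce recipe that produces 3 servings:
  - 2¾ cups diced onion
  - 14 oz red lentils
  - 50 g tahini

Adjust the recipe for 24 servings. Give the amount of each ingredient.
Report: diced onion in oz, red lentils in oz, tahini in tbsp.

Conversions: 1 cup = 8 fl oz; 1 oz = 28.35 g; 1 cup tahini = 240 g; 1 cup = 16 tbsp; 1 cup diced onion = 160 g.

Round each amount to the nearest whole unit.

diced onion: 124 oz; red lentils: 112 oz; tahini: 27 tbsp

Scaling factor: 24/3 = 8.
diced onion: 2.75 cup × 8 × 160 g/cup ÷ 28.35 g/oz ≈ 124 oz
red lentils: 14 oz × 8 = 112 oz
tahini: 50 g × 8 ÷ 240 g/cup × 16 tbsp/cup ≈ 27 tbsp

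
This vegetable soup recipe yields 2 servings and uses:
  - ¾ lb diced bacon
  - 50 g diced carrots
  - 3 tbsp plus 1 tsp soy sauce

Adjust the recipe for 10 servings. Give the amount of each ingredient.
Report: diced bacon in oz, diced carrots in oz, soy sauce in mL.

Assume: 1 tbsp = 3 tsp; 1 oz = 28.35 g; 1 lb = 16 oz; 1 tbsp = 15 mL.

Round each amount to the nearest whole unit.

diced bacon: 60 oz; diced carrots: 9 oz; soy sauce: 250 mL

Scaling factor: 10/2 = 5.
diced bacon: 0.75 lb × 5 × 16 oz/lb = 60 oz
diced carrots: 50 g × 5 ÷ 28.35 g/oz ≈ 9 oz
soy sauce: (3 tbsp + 1 tsp = 10/3 tbsp) × 5 × 15 mL/tbsp = 250 mL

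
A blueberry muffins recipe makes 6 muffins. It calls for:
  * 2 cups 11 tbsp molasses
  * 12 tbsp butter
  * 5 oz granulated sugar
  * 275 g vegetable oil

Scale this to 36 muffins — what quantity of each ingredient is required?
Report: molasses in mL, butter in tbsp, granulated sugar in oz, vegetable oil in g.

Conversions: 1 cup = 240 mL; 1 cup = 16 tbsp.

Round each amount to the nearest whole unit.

molasses: 3870 mL; butter: 72 tbsp; granulated sugar: 30 oz; vegetable oil: 1650 g

Scaling factor: 36/6 = 6.
molasses: (2 cup + 11 tbsp = 2.6875 cup) × 6 × 240 mL/cup = 3870 mL
butter: 12 tbsp × 6 = 72 tbsp
granulated sugar: 5 oz × 6 = 30 oz
vegetable oil: 275 g × 6 = 1650 g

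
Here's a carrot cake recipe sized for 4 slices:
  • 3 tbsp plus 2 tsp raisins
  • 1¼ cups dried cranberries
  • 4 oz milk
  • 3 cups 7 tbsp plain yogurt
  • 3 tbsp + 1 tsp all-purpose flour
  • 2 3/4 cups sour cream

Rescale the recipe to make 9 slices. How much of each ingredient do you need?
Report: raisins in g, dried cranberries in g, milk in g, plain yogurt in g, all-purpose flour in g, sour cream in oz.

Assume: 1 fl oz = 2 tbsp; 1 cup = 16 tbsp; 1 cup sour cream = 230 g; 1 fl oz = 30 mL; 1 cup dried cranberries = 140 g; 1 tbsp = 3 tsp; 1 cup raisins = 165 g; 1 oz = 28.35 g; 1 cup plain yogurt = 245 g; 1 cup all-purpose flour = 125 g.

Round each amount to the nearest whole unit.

raisins: 85 g; dried cranberries: 394 g; milk: 255 g; plain yogurt: 1895 g; all-purpose flour: 59 g; sour cream: 50 oz

Scaling factor: 9/4 = 2.25.
raisins: (3 tbsp + 2 tsp = 11/3 tbsp) × 9/4 ÷ 16 tbsp/cup × 165 g/cup ≈ 85 g
dried cranberries: 1.25 cup × 9/4 × 140 g/cup ≈ 394 g
milk: 4 oz × 9/4 × 28.35 g/oz ≈ 255 g
plain yogurt: (3 cup + 7 tbsp = 3.4375 cup) × 9/4 × 245 g/cup ≈ 1895 g
all-purpose flour: (3 tbsp + 1 tsp = 10/3 tbsp) × 9/4 ÷ 16 tbsp/cup × 125 g/cup ≈ 59 g
sour cream: 2.75 cup × 9/4 × 230 g/cup ÷ 28.35 g/oz ≈ 50 oz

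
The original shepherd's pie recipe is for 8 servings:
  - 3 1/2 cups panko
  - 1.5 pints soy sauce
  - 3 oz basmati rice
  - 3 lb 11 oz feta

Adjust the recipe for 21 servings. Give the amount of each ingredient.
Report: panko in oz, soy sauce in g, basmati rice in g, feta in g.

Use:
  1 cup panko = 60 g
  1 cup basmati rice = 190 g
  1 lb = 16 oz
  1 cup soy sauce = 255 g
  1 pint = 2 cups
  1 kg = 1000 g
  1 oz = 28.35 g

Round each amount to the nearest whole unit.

Scaling factor: 21/8 = 2.625.
panko: 3.5 cup × 21/8 × 60 g/cup ÷ 28.35 g/oz ≈ 19 oz
soy sauce: 1.5 pint × 21/8 × 2 cup/pint × 255 g/cup ≈ 2008 g
basmati rice: 3 oz × 21/8 × 28.35 g/oz ≈ 223 g
feta: (3 lb + 11 oz = 3.6875 lb) × 21/8 × 16 oz/lb × 28.35 g/oz ≈ 4391 g

panko: 19 oz; soy sauce: 2008 g; basmati rice: 223 g; feta: 4391 g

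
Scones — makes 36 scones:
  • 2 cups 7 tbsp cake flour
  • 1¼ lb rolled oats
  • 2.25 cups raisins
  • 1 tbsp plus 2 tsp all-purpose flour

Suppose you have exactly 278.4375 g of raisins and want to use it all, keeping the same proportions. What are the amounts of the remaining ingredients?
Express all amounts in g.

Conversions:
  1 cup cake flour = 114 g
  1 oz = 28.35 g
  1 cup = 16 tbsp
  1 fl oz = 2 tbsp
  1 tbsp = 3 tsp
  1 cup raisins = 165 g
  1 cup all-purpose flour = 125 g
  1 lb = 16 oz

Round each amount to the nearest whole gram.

cake flour: 208 g; rolled oats: 425 g; all-purpose flour: 10 g

The original recipe has 371.25 g of raisins, so the scaling factor is 278.4375 ÷ 371.25 = 3/4 = 0.75.
cake flour: (2 cup + 7 tbsp = 2.4375 cup) × 3/4 × 114 g/cup ≈ 208 g
rolled oats: 1.25 lb × 3/4 × 16 oz/lb × 28.35 g/oz ≈ 425 g
all-purpose flour: (1 tbsp + 2 tsp = 5/3 tbsp) × 3/4 ÷ 16 tbsp/cup × 125 g/cup ≈ 10 g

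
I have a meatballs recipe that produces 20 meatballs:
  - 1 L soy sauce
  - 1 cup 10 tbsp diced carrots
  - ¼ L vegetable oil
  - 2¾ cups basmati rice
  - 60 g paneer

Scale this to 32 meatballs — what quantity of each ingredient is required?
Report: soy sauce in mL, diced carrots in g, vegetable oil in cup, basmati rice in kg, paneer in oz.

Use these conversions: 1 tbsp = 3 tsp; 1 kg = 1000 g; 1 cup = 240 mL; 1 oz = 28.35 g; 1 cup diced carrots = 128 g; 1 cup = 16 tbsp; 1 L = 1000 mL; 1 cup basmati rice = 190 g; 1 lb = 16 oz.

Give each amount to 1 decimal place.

Scaling factor: 32/20 = 8/5 = 1.6.
soy sauce: 1 L × 8/5 × 1000 mL/L = 1600.0 mL
diced carrots: (1 cup + 10 tbsp = 1.625 cup) × 8/5 × 128 g/cup = 332.8 g
vegetable oil: 0.25 L × 8/5 × 1000 mL/L ÷ 240 mL/cup ≈ 1.7 cup
basmati rice: 2.75 cup × 8/5 × 190 g/cup ÷ 1000 g/kg ≈ 0.8 kg
paneer: 60 g × 8/5 ÷ 28.35 g/oz ≈ 3.4 oz

soy sauce: 1600.0 mL; diced carrots: 332.8 g; vegetable oil: 1.7 cup; basmati rice: 0.8 kg; paneer: 3.4 oz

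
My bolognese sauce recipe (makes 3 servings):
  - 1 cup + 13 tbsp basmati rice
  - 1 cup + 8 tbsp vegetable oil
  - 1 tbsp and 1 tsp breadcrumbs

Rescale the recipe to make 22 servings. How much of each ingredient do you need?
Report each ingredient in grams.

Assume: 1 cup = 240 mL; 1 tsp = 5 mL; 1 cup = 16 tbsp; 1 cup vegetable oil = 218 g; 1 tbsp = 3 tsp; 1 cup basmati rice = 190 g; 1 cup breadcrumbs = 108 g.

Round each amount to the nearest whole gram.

basmati rice: 2525 g; vegetable oil: 2398 g; breadcrumbs: 66 g

Scaling factor: 22/3.
basmati rice: (1 cup + 13 tbsp = 1.8125 cup) × 22/3 × 190 g/cup ≈ 2525 g
vegetable oil: (1 cup + 8 tbsp = 1.5 cup) × 22/3 × 218 g/cup = 2398 g
breadcrumbs: (1 tbsp + 1 tsp = 4/3 tbsp) × 22/3 ÷ 16 tbsp/cup × 108 g/cup = 66 g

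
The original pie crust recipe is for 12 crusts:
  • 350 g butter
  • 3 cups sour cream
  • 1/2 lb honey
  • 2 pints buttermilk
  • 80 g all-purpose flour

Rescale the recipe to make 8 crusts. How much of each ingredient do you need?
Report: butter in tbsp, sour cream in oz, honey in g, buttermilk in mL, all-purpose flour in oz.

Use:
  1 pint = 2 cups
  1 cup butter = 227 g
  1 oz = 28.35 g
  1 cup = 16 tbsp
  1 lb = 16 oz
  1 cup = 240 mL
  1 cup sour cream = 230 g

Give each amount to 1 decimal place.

butter: 16.4 tbsp; sour cream: 16.2 oz; honey: 151.2 g; buttermilk: 640.0 mL; all-purpose flour: 1.9 oz

Scaling factor: 8/12 = 2/3.
butter: 350 g × 2/3 ÷ 227 g/cup × 16 tbsp/cup ≈ 16.4 tbsp
sour cream: 3 cup × 2/3 × 230 g/cup ÷ 28.35 g/oz ≈ 16.2 oz
honey: 0.5 lb × 2/3 × 16 oz/lb × 28.35 g/oz = 151.2 g
buttermilk: 2 pint × 2/3 × 2 cup/pint × 240 mL/cup = 640.0 mL
all-purpose flour: 80 g × 2/3 ÷ 28.35 g/oz ≈ 1.9 oz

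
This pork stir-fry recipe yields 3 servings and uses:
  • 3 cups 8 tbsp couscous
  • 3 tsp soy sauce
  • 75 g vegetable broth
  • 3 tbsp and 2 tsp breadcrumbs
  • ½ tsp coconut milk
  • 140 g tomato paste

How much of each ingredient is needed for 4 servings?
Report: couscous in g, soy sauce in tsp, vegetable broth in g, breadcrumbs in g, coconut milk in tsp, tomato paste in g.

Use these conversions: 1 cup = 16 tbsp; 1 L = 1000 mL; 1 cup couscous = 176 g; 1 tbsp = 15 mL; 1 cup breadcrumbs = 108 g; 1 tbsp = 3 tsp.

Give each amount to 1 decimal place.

couscous: 821.3 g; soy sauce: 4.0 tsp; vegetable broth: 100.0 g; breadcrumbs: 33.0 g; coconut milk: 0.7 tsp; tomato paste: 186.7 g

Scaling factor: 4/3.
couscous: (3 cup + 8 tbsp = 3.5 cup) × 4/3 × 176 g/cup ≈ 821.3 g
soy sauce: 3 tsp × 4/3 = 4.0 tsp
vegetable broth: 75 g × 4/3 = 100.0 g
breadcrumbs: (3 tbsp + 2 tsp = 11/3 tbsp) × 4/3 ÷ 16 tbsp/cup × 108 g/cup = 33.0 g
coconut milk: 0.5 tsp × 4/3 ≈ 0.7 tsp
tomato paste: 140 g × 4/3 ≈ 186.7 g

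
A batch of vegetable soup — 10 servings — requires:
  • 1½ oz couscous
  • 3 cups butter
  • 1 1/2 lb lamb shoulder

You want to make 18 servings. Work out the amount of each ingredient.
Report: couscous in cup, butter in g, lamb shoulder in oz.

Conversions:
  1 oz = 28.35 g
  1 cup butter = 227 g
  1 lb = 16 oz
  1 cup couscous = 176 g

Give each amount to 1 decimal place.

Scaling factor: 18/10 = 9/5 = 1.8.
couscous: 1.5 oz × 9/5 × 28.35 g/oz ÷ 176 g/cup ≈ 0.4 cup
butter: 3 cup × 9/5 × 227 g/cup = 1225.8 g
lamb shoulder: 1.5 lb × 9/5 × 16 oz/lb = 43.2 oz

couscous: 0.4 cup; butter: 1225.8 g; lamb shoulder: 43.2 oz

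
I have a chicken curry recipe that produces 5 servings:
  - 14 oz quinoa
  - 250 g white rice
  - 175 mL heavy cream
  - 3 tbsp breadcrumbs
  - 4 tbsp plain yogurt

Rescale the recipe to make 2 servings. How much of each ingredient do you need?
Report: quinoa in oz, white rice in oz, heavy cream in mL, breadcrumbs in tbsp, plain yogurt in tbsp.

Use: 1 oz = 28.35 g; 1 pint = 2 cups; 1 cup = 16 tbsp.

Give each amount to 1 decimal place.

Scaling factor: 2/5 = 0.4.
quinoa: 14 oz × 2/5 = 5.6 oz
white rice: 250 g × 2/5 ÷ 28.35 g/oz ≈ 3.5 oz
heavy cream: 175 mL × 2/5 = 70.0 mL
breadcrumbs: 3 tbsp × 2/5 = 1.2 tbsp
plain yogurt: 4 tbsp × 2/5 = 1.6 tbsp

quinoa: 5.6 oz; white rice: 3.5 oz; heavy cream: 70.0 mL; breadcrumbs: 1.2 tbsp; plain yogurt: 1.6 tbsp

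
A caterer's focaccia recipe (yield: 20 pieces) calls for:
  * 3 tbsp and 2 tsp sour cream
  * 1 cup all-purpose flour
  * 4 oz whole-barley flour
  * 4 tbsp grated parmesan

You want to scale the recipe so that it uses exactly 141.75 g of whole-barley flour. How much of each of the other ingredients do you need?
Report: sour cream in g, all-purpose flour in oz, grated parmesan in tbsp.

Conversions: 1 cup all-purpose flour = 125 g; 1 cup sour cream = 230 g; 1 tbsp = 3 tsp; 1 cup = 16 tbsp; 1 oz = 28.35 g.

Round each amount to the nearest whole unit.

The original recipe has 113.4 g of whole-barley flour, so the scaling factor is 141.75 ÷ 113.4 = 5/4 = 1.25.
sour cream: (3 tbsp + 2 tsp = 11/3 tbsp) × 5/4 ÷ 16 tbsp/cup × 230 g/cup ≈ 66 g
all-purpose flour: 1 cup × 5/4 × 125 g/cup ÷ 28.35 g/oz ≈ 6 oz
grated parmesan: 4 tbsp × 5/4 = 5 tbsp

sour cream: 66 g; all-purpose flour: 6 oz; grated parmesan: 5 tbsp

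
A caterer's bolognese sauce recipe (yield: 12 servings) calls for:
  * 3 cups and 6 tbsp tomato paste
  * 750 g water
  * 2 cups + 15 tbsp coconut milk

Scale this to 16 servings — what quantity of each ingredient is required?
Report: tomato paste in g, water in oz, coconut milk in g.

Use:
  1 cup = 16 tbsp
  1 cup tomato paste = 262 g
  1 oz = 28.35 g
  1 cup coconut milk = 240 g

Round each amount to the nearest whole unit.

Scaling factor: 16/12 = 4/3.
tomato paste: (3 cup + 6 tbsp = 3.375 cup) × 4/3 × 262 g/cup = 1179 g
water: 750 g × 4/3 ÷ 28.35 g/oz ≈ 35 oz
coconut milk: (2 cup + 15 tbsp = 2.9375 cup) × 4/3 × 240 g/cup = 940 g

tomato paste: 1179 g; water: 35 oz; coconut milk: 940 g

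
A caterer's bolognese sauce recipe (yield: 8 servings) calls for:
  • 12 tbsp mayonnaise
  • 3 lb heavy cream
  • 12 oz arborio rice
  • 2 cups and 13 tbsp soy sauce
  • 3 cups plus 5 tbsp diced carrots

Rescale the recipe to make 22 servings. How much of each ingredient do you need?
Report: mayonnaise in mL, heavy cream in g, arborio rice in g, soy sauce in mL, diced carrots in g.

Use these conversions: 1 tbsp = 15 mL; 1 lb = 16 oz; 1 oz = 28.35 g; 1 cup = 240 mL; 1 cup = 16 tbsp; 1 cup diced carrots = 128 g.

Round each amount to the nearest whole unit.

Scaling factor: 22/8 = 11/4 = 2.75.
mayonnaise: 12 tbsp × 11/4 × 15 mL/tbsp = 495 mL
heavy cream: 3 lb × 11/4 × 16 oz/lb × 28.35 g/oz ≈ 3742 g
arborio rice: 12 oz × 11/4 × 28.35 g/oz ≈ 936 g
soy sauce: (2 cup + 13 tbsp = 2.8125 cup) × 11/4 × 240 mL/cup ≈ 1856 mL
diced carrots: (3 cup + 5 tbsp = 3.3125 cup) × 11/4 × 128 g/cup = 1166 g

mayonnaise: 495 mL; heavy cream: 3742 g; arborio rice: 936 g; soy sauce: 1856 mL; diced carrots: 1166 g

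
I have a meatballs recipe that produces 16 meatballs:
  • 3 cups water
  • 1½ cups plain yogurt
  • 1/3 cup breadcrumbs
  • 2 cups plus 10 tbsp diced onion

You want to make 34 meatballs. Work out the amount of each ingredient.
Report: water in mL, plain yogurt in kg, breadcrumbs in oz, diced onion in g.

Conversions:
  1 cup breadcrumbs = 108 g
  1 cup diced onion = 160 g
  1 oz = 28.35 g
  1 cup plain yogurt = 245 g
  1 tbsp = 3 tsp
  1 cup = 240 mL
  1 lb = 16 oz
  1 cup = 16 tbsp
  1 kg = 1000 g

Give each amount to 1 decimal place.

Scaling factor: 34/16 = 17/8 = 2.125.
water: 3 cup × 17/8 × 240 mL/cup = 1530.0 mL
plain yogurt: 1.5 cup × 17/8 × 245 g/cup ÷ 1000 g/kg ≈ 0.8 kg
breadcrumbs: 1/3 cup × 17/8 × 108 g/cup ÷ 28.35 g/oz ≈ 2.7 oz
diced onion: (2 cup + 10 tbsp = 2.625 cup) × 17/8 × 160 g/cup = 892.5 g

water: 1530.0 mL; plain yogurt: 0.8 kg; breadcrumbs: 2.7 oz; diced onion: 892.5 g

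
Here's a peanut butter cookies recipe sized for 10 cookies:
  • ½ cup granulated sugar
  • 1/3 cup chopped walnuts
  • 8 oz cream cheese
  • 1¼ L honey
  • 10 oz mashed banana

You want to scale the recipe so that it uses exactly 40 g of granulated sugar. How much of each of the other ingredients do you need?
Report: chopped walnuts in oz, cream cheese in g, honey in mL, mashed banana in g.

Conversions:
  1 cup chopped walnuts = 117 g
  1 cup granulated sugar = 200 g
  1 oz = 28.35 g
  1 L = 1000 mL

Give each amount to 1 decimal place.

The original recipe has 100 g of granulated sugar, so the scaling factor is 40 ÷ 100 = 2/5 = 0.4.
chopped walnuts: 1/3 cup × 2/5 × 117 g/cup ÷ 28.35 g/oz ≈ 0.6 oz
cream cheese: 8 oz × 2/5 × 28.35 g/oz ≈ 90.7 g
honey: 1.25 L × 2/5 × 1000 mL/L = 500.0 mL
mashed banana: 10 oz × 2/5 × 28.35 g/oz = 113.4 g

chopped walnuts: 0.6 oz; cream cheese: 90.7 g; honey: 500.0 mL; mashed banana: 113.4 g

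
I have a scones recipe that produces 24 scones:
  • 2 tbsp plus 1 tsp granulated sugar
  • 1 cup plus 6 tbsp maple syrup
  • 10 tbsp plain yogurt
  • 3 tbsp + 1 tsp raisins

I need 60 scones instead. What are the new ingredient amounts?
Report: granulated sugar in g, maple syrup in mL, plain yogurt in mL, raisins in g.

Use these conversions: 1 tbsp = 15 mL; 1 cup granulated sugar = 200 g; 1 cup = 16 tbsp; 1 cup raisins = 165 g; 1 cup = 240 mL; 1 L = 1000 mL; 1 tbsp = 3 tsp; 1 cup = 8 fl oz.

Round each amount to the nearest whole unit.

Scaling factor: 60/24 = 5/2 = 2.5.
granulated sugar: (2 tbsp + 1 tsp = 7/3 tbsp) × 5/2 ÷ 16 tbsp/cup × 200 g/cup ≈ 73 g
maple syrup: (1 cup + 6 tbsp = 1.375 cup) × 5/2 × 240 mL/cup = 825 mL
plain yogurt: 10 tbsp × 5/2 × 15 mL/tbsp = 375 mL
raisins: (3 tbsp + 1 tsp = 10/3 tbsp) × 5/2 ÷ 16 tbsp/cup × 165 g/cup ≈ 86 g

granulated sugar: 73 g; maple syrup: 825 mL; plain yogurt: 375 mL; raisins: 86 g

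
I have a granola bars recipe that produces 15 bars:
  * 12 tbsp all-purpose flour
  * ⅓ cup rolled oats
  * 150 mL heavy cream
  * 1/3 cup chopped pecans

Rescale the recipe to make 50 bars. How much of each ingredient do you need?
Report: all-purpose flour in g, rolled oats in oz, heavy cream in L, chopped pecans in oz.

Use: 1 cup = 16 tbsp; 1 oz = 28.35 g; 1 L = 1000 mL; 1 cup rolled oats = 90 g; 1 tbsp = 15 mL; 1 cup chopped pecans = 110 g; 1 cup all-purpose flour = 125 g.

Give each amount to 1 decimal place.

Scaling factor: 50/15 = 10/3.
all-purpose flour: 12 tbsp × 10/3 ÷ 16 tbsp/cup × 125 g/cup = 312.5 g
rolled oats: 1/3 cup × 10/3 × 90 g/cup ÷ 28.35 g/oz ≈ 3.5 oz
heavy cream: 150 mL × 10/3 ÷ 1000 mL/L = 0.5 L
chopped pecans: 1/3 cup × 10/3 × 110 g/cup ÷ 28.35 g/oz ≈ 4.3 oz

all-purpose flour: 312.5 g; rolled oats: 3.5 oz; heavy cream: 0.5 L; chopped pecans: 4.3 oz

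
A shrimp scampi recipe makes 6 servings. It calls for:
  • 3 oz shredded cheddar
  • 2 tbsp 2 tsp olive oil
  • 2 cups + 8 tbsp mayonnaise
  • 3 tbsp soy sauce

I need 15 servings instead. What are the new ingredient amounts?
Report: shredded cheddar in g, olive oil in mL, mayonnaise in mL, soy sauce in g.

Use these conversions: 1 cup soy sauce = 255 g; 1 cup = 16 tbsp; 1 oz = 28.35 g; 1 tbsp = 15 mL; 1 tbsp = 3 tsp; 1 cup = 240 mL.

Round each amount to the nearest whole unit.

Scaling factor: 15/6 = 5/2 = 2.5.
shredded cheddar: 3 oz × 5/2 × 28.35 g/oz ≈ 213 g
olive oil: (2 tbsp + 2 tsp = 8/3 tbsp) × 5/2 × 15 mL/tbsp = 100 mL
mayonnaise: (2 cup + 8 tbsp = 2.5 cup) × 5/2 × 240 mL/cup = 1500 mL
soy sauce: 3 tbsp × 5/2 ÷ 16 tbsp/cup × 255 g/cup ≈ 120 g

shredded cheddar: 213 g; olive oil: 100 mL; mayonnaise: 1500 mL; soy sauce: 120 g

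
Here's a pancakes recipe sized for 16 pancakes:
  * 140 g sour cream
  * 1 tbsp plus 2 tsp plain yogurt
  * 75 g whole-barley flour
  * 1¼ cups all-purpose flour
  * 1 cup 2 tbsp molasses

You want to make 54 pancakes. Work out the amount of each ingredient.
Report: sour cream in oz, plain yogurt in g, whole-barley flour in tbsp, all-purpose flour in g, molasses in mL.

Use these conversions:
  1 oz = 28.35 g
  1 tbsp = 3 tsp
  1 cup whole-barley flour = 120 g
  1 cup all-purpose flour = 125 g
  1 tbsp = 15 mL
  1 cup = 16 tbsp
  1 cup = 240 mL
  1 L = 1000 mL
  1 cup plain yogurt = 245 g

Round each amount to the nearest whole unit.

Scaling factor: 54/16 = 27/8 = 3.375.
sour cream: 140 g × 27/8 ÷ 28.35 g/oz ≈ 17 oz
plain yogurt: (1 tbsp + 2 tsp = 5/3 tbsp) × 27/8 ÷ 16 tbsp/cup × 245 g/cup ≈ 86 g
whole-barley flour: 75 g × 27/8 ÷ 120 g/cup × 16 tbsp/cup ≈ 34 tbsp
all-purpose flour: 1.25 cup × 27/8 × 125 g/cup ≈ 527 g
molasses: (1 cup + 2 tbsp = 1.125 cup) × 27/8 × 240 mL/cup ≈ 911 mL

sour cream: 17 oz; plain yogurt: 86 g; whole-barley flour: 34 tbsp; all-purpose flour: 527 g; molasses: 911 mL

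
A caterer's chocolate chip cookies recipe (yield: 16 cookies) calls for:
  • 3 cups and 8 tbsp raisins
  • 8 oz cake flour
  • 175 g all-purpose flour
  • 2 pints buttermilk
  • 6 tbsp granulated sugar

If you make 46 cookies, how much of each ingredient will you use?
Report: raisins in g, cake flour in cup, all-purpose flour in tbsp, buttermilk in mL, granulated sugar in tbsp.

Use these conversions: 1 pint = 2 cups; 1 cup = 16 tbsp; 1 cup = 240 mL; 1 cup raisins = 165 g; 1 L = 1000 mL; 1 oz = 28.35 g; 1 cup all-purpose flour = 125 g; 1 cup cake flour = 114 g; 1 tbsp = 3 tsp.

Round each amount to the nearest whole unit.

Scaling factor: 46/16 = 23/8 = 2.875.
raisins: (3 cup + 8 tbsp = 3.5 cup) × 23/8 × 165 g/cup ≈ 1660 g
cake flour: 8 oz × 23/8 × 28.35 g/oz ÷ 114 g/cup ≈ 6 cup
all-purpose flour: 175 g × 23/8 ÷ 125 g/cup × 16 tbsp/cup ≈ 64 tbsp
buttermilk: 2 pint × 23/8 × 2 cup/pint × 240 mL/cup = 2760 mL
granulated sugar: 6 tbsp × 23/8 ≈ 17 tbsp

raisins: 1660 g; cake flour: 6 cup; all-purpose flour: 64 tbsp; buttermilk: 2760 mL; granulated sugar: 17 tbsp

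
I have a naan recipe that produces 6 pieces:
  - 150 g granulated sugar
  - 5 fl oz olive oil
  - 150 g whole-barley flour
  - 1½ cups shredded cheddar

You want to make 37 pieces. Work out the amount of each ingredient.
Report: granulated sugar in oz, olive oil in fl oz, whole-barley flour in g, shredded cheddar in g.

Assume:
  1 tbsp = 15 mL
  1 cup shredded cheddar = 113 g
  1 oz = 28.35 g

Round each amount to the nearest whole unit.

granulated sugar: 33 oz; olive oil: 31 fl oz; whole-barley flour: 925 g; shredded cheddar: 1045 g

Scaling factor: 37/6.
granulated sugar: 150 g × 37/6 ÷ 28.35 g/oz ≈ 33 oz
olive oil: 5 fl oz × 37/6 ≈ 31 fl oz
whole-barley flour: 150 g × 37/6 = 925 g
shredded cheddar: 1.5 cup × 37/6 × 113 g/cup ≈ 1045 g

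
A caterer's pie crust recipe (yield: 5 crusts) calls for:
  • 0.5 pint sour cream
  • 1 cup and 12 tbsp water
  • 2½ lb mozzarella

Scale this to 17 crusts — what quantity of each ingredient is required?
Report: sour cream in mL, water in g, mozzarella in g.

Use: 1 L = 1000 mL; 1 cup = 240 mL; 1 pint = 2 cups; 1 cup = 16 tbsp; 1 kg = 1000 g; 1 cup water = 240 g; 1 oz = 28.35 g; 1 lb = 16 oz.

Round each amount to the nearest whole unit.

sour cream: 816 mL; water: 1428 g; mozzarella: 3856 g

Scaling factor: 17/5 = 3.4.
sour cream: 0.5 pint × 17/5 × 2 cup/pint × 240 mL/cup = 816 mL
water: (1 cup + 12 tbsp = 1.75 cup) × 17/5 × 240 g/cup = 1428 g
mozzarella: 2.5 lb × 17/5 × 16 oz/lb × 28.35 g/oz ≈ 3856 g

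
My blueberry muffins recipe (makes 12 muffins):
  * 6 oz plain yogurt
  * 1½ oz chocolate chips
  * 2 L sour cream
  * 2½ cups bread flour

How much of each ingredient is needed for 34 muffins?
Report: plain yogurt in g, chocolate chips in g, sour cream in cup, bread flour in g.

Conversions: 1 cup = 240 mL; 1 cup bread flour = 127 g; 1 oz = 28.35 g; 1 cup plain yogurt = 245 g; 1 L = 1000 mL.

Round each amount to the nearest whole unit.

plain yogurt: 482 g; chocolate chips: 120 g; sour cream: 24 cup; bread flour: 900 g

Scaling factor: 34/12 = 17/6.
plain yogurt: 6 oz × 17/6 × 28.35 g/oz ≈ 482 g
chocolate chips: 1.5 oz × 17/6 × 28.35 g/oz ≈ 120 g
sour cream: 2 L × 17/6 × 1000 mL/L ÷ 240 mL/cup ≈ 24 cup
bread flour: 2.5 cup × 17/6 × 127 g/cup ≈ 900 g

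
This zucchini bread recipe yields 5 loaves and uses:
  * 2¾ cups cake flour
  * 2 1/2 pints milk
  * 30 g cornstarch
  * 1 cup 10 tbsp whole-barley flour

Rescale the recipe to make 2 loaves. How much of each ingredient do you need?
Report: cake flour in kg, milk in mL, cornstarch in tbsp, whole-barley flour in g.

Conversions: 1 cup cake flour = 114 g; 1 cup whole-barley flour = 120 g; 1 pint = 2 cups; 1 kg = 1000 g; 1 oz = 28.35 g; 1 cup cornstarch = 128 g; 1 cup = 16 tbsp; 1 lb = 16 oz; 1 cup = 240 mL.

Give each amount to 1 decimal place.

Scaling factor: 2/5 = 0.4.
cake flour: 2.75 cup × 2/5 × 114 g/cup ÷ 1000 g/kg ≈ 0.1 kg
milk: 2.5 pint × 2/5 × 2 cup/pint × 240 mL/cup = 480.0 mL
cornstarch: 30 g × 2/5 ÷ 128 g/cup × 16 tbsp/cup = 1.5 tbsp
whole-barley flour: (1 cup + 10 tbsp = 1.625 cup) × 2/5 × 120 g/cup = 78.0 g

cake flour: 0.1 kg; milk: 480.0 mL; cornstarch: 1.5 tbsp; whole-barley flour: 78.0 g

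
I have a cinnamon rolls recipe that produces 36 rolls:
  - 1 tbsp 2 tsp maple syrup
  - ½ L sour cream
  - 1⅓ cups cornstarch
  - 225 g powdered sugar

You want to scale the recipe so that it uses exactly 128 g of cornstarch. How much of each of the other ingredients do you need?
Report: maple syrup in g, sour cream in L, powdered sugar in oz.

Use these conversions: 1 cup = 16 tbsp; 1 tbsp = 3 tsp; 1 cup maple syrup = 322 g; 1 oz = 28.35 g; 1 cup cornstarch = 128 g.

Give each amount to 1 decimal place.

maple syrup: 25.2 g; sour cream: 0.4 L; powdered sugar: 6.0 oz

The original recipe has 512/3 g of cornstarch, so the scaling factor is 128 ÷ 512/3 = 3/4 = 0.75.
maple syrup: (1 tbsp + 2 tsp = 5/3 tbsp) × 3/4 ÷ 16 tbsp/cup × 322 g/cup ≈ 25.2 g
sour cream: 0.5 L × 3/4 ≈ 0.4 L
powdered sugar: 225 g × 3/4 ÷ 28.35 g/oz ≈ 6.0 oz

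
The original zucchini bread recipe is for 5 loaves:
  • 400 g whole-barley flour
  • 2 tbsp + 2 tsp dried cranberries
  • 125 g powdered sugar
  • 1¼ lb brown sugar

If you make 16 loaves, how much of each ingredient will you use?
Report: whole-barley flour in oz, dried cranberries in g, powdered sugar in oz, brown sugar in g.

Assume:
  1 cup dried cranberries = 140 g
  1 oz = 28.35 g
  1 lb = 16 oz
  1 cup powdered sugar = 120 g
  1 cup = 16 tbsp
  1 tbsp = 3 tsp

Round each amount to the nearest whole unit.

Scaling factor: 16/5 = 3.2.
whole-barley flour: 400 g × 16/5 ÷ 28.35 g/oz ≈ 45 oz
dried cranberries: (2 tbsp + 2 tsp = 8/3 tbsp) × 16/5 ÷ 16 tbsp/cup × 140 g/cup ≈ 75 g
powdered sugar: 125 g × 16/5 ÷ 28.35 g/oz ≈ 14 oz
brown sugar: 1.25 lb × 16/5 × 16 oz/lb × 28.35 g/oz ≈ 1814 g

whole-barley flour: 45 oz; dried cranberries: 75 g; powdered sugar: 14 oz; brown sugar: 1814 g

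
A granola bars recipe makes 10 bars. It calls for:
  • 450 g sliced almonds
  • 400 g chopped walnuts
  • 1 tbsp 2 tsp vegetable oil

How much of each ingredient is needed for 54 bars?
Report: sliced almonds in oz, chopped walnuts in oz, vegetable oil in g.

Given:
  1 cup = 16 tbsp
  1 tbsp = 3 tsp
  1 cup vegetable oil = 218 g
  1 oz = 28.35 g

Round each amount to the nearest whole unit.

sliced almonds: 86 oz; chopped walnuts: 76 oz; vegetable oil: 123 g

Scaling factor: 54/10 = 27/5 = 5.4.
sliced almonds: 450 g × 27/5 ÷ 28.35 g/oz ≈ 86 oz
chopped walnuts: 400 g × 27/5 ÷ 28.35 g/oz ≈ 76 oz
vegetable oil: (1 tbsp + 2 tsp = 5/3 tbsp) × 27/5 ÷ 16 tbsp/cup × 218 g/cup ≈ 123 g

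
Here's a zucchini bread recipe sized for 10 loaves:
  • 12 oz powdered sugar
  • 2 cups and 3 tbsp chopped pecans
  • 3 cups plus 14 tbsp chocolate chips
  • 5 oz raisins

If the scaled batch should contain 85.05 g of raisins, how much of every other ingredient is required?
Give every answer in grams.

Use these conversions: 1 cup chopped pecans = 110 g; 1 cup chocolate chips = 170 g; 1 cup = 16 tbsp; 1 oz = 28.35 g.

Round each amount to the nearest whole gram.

powdered sugar: 204 g; chopped pecans: 144 g; chocolate chips: 395 g

The original recipe has 141.75 g of raisins, so the scaling factor is 85.05 ÷ 141.75 = 3/5 = 0.6.
powdered sugar: 12 oz × 3/5 × 28.35 g/oz ≈ 204 g
chopped pecans: (2 cup + 3 tbsp = 2.1875 cup) × 3/5 × 110 g/cup ≈ 144 g
chocolate chips: (3 cup + 14 tbsp = 3.875 cup) × 3/5 × 170 g/cup ≈ 395 g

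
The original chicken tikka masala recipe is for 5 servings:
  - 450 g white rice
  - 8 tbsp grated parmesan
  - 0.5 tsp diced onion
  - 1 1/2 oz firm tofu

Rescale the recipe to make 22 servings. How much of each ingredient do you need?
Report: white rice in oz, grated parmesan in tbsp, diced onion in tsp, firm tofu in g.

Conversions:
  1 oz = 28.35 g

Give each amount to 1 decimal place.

Scaling factor: 22/5 = 4.4.
white rice: 450 g × 22/5 ÷ 28.35 g/oz ≈ 69.8 oz
grated parmesan: 8 tbsp × 22/5 = 35.2 tbsp
diced onion: 0.5 tsp × 22/5 = 2.2 tsp
firm tofu: 1.5 oz × 22/5 × 28.35 g/oz ≈ 187.1 g

white rice: 69.8 oz; grated parmesan: 35.2 tbsp; diced onion: 2.2 tsp; firm tofu: 187.1 g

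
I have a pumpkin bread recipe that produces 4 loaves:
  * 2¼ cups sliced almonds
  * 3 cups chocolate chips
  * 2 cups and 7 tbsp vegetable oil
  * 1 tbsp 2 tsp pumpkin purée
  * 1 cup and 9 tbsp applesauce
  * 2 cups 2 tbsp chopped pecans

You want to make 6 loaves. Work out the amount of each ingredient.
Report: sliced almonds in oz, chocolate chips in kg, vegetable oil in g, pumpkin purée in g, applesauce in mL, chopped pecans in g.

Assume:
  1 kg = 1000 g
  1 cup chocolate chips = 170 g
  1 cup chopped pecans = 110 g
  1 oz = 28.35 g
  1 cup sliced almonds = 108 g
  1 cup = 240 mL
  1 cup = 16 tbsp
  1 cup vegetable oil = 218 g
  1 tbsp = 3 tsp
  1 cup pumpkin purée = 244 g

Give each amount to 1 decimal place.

sliced almonds: 12.9 oz; chocolate chips: 0.8 kg; vegetable oil: 797.1 g; pumpkin purée: 38.1 g; applesauce: 562.5 mL; chopped pecans: 350.6 g

Scaling factor: 6/4 = 3/2 = 1.5.
sliced almonds: 2.25 cup × 3/2 × 108 g/cup ÷ 28.35 g/oz ≈ 12.9 oz
chocolate chips: 3 cup × 3/2 × 170 g/cup ÷ 1000 g/kg ≈ 0.8 kg
vegetable oil: (2 cup + 7 tbsp = 2.4375 cup) × 3/2 × 218 g/cup ≈ 797.1 g
pumpkin purée: (1 tbsp + 2 tsp = 5/3 tbsp) × 3/2 ÷ 16 tbsp/cup × 244 g/cup ≈ 38.1 g
applesauce: (1 cup + 9 tbsp = 1.5625 cup) × 3/2 × 240 mL/cup = 562.5 mL
chopped pecans: (2 cup + 2 tbsp = 2.125 cup) × 3/2 × 110 g/cup ≈ 350.6 g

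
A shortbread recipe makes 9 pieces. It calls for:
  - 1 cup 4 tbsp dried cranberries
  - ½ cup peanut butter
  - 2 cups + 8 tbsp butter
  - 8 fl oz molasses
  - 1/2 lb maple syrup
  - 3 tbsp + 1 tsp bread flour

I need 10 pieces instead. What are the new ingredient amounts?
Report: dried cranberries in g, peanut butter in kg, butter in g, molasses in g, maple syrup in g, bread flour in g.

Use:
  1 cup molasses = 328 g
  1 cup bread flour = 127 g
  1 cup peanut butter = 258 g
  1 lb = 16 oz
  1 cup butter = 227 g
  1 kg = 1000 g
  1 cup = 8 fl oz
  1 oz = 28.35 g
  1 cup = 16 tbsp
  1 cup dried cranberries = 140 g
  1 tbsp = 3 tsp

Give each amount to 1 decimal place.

dried cranberries: 194.4 g; peanut butter: 0.1 kg; butter: 630.6 g; molasses: 364.4 g; maple syrup: 252.0 g; bread flour: 29.4 g

Scaling factor: 10/9.
dried cranberries: (1 cup + 4 tbsp = 1.25 cup) × 10/9 × 140 g/cup ≈ 194.4 g
peanut butter: 0.5 cup × 10/9 × 258 g/cup ÷ 1000 g/kg ≈ 0.1 kg
butter: (2 cup + 8 tbsp = 2.5 cup) × 10/9 × 227 g/cup ≈ 630.6 g
molasses: 8 fl oz × 10/9 ÷ 8 fl oz/cup × 328 g/cup ≈ 364.4 g
maple syrup: 0.5 lb × 10/9 × 16 oz/lb × 28.35 g/oz = 252.0 g
bread flour: (3 tbsp + 1 tsp = 10/3 tbsp) × 10/9 ÷ 16 tbsp/cup × 127 g/cup ≈ 29.4 g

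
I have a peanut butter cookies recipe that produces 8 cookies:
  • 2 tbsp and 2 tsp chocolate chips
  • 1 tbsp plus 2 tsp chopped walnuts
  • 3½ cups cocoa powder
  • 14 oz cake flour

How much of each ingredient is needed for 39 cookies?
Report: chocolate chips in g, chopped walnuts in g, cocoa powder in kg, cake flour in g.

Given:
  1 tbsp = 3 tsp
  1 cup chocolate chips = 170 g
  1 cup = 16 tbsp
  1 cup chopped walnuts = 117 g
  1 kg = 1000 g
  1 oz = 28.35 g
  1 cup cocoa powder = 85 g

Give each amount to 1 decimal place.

Scaling factor: 39/8 = 4.875.
chocolate chips: (2 tbsp + 2 tsp = 8/3 tbsp) × 39/8 ÷ 16 tbsp/cup × 170 g/cup ≈ 138.1 g
chopped walnuts: (1 tbsp + 2 tsp = 5/3 tbsp) × 39/8 ÷ 16 tbsp/cup × 117 g/cup ≈ 59.4 g
cocoa powder: 3.5 cup × 39/8 × 85 g/cup ÷ 1000 g/kg ≈ 1.5 kg
cake flour: 14 oz × 39/8 × 28.35 g/oz ≈ 1934.9 g

chocolate chips: 138.1 g; chopped walnuts: 59.4 g; cocoa powder: 1.5 kg; cake flour: 1934.9 g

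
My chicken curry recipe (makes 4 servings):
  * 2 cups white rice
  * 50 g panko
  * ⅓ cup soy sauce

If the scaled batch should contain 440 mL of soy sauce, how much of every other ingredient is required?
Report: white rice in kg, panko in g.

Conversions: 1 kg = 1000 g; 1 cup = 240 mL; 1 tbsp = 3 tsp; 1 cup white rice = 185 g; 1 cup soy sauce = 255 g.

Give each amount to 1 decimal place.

The original recipe has 80 mL of soy sauce, so the scaling factor is 440 ÷ 80 = 11/2 = 5.5.
white rice: 2 cup × 11/2 × 185 g/cup ÷ 1000 g/kg ≈ 2.0 kg
panko: 50 g × 11/2 = 275.0 g

white rice: 2.0 kg; panko: 275.0 g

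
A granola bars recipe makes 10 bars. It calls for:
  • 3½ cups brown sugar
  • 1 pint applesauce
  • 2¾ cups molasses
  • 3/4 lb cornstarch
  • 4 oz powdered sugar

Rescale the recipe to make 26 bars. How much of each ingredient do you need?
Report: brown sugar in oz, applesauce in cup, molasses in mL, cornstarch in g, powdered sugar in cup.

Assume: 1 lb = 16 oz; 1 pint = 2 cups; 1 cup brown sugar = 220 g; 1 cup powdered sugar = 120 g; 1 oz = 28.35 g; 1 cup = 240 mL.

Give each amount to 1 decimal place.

brown sugar: 70.6 oz; applesauce: 5.2 cup; molasses: 1716.0 mL; cornstarch: 884.5 g; powdered sugar: 2.5 cup

Scaling factor: 26/10 = 13/5 = 2.6.
brown sugar: 3.5 cup × 13/5 × 220 g/cup ÷ 28.35 g/oz ≈ 70.6 oz
applesauce: 1 pint × 13/5 × 2 cup/pint = 5.2 cup
molasses: 2.75 cup × 13/5 × 240 mL/cup = 1716.0 mL
cornstarch: 0.75 lb × 13/5 × 16 oz/lb × 28.35 g/oz ≈ 884.5 g
powdered sugar: 4 oz × 13/5 × 28.35 g/oz ÷ 120 g/cup ≈ 2.5 cup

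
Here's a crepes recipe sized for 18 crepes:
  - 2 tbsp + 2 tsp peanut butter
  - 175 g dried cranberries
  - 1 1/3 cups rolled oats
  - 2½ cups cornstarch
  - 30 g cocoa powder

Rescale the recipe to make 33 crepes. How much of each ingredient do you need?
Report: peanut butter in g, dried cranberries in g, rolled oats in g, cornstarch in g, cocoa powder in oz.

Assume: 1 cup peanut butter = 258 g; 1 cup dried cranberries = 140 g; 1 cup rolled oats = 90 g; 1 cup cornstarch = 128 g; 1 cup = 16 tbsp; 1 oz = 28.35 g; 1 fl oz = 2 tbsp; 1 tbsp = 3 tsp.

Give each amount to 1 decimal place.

peanut butter: 78.8 g; dried cranberries: 320.8 g; rolled oats: 220.0 g; cornstarch: 586.7 g; cocoa powder: 1.9 oz

Scaling factor: 33/18 = 11/6.
peanut butter: (2 tbsp + 2 tsp = 8/3 tbsp) × 11/6 ÷ 16 tbsp/cup × 258 g/cup ≈ 78.8 g
dried cranberries: 175 g × 11/6 ≈ 320.8 g
rolled oats: 4/3 cup × 11/6 × 90 g/cup = 220.0 g
cornstarch: 2.5 cup × 11/6 × 128 g/cup ≈ 586.7 g
cocoa powder: 30 g × 11/6 ÷ 28.35 g/oz ≈ 1.9 oz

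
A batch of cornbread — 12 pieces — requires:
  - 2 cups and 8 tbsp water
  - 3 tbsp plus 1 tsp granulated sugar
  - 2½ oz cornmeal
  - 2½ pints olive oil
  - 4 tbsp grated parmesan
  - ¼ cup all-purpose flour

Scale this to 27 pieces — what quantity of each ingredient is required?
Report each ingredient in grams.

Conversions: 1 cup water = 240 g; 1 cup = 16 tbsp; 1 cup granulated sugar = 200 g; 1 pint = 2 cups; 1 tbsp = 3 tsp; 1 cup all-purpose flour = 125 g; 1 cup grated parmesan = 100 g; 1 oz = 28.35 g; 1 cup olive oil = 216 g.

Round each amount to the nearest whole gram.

water: 1350 g; granulated sugar: 94 g; cornmeal: 159 g; olive oil: 2430 g; grated parmesan: 56 g; all-purpose flour: 70 g

Scaling factor: 27/12 = 9/4 = 2.25.
water: (2 cup + 8 tbsp = 2.5 cup) × 9/4 × 240 g/cup = 1350 g
granulated sugar: (3 tbsp + 1 tsp = 10/3 tbsp) × 9/4 ÷ 16 tbsp/cup × 200 g/cup ≈ 94 g
cornmeal: 2.5 oz × 9/4 × 28.35 g/oz ≈ 159 g
olive oil: 2.5 pint × 9/4 × 2 cup/pint × 216 g/cup = 2430 g
grated parmesan: 4 tbsp × 9/4 ÷ 16 tbsp/cup × 100 g/cup ≈ 56 g
all-purpose flour: 0.25 cup × 9/4 × 125 g/cup ≈ 70 g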